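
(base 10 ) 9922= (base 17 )205B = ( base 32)9M2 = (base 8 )23302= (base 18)1CB4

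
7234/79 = 7234/79 =91.57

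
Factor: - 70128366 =  -  2^1 * 3^1*7^1 * 11^1 * 17^1*8929^1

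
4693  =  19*247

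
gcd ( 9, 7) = 1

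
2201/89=2201/89 = 24.73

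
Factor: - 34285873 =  - 34285873^1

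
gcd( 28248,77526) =6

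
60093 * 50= 3004650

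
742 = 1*742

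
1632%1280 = 352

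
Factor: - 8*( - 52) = 416=   2^5*13^1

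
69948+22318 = 92266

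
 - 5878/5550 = -2939/2775 = -1.06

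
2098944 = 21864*96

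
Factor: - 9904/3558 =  - 2^3  *  3^( - 1 )*593^( - 1 )*619^1 = - 4952/1779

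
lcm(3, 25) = 75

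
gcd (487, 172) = 1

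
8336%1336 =320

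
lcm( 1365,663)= 23205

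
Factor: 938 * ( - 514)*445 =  - 2^2 * 5^1 * 7^1*67^1*89^1*257^1 = - 214548740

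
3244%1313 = 618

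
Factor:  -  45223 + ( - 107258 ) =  - 152481 = - 3^1*7^1*53^1*137^1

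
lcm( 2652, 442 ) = 2652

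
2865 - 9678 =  - 6813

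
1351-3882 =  - 2531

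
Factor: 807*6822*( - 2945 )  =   - 16213267530 = -  2^1*3^3 *5^1*19^1*31^1*269^1*379^1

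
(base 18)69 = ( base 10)117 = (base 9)140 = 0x75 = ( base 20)5H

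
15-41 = -26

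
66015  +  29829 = 95844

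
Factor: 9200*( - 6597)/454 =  - 30346200/227 = -  2^3*3^2*5^2*23^1*227^(  -  1)*733^1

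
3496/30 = 1748/15 = 116.53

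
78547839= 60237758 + 18310081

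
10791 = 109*99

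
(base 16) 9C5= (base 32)2E5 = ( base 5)40001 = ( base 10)2501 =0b100111000101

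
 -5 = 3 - 8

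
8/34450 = 4/17225 = 0.00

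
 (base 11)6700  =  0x2281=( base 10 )8833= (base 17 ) 1d9a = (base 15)293D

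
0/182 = 0 = 0.00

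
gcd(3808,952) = 952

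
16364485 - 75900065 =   -  59535580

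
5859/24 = 1953/8=244.12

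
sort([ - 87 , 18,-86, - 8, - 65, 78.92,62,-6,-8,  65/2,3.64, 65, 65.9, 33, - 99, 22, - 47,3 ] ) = [ - 99,- 87, - 86, - 65 ,- 47, - 8,- 8, - 6, 3,  3.64,18, 22, 65/2,33,62, 65,  65.9, 78.92 ] 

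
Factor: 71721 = 3^2 *13^1*613^1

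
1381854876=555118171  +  826736705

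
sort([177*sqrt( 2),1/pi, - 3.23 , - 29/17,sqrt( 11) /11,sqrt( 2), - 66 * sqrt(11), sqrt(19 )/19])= [ - 66*sqrt( 11), - 3.23, - 29/17,sqrt(19 )/19, sqrt( 11) /11,  1/pi , sqrt( 2), 177 *sqrt(2) ]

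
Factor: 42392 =2^3 * 7^1 * 757^1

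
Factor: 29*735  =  21315  =  3^1*5^1*7^2*29^1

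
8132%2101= 1829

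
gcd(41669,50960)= 1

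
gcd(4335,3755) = 5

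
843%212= 207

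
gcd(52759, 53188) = 1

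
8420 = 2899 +5521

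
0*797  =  0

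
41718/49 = 851 + 19/49 = 851.39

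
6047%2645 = 757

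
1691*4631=7831021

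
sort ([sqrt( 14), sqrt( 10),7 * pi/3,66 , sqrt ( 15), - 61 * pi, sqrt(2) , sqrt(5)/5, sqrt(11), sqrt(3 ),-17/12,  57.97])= [ - 61*pi, - 17/12,  sqrt( 5)/5, sqrt( 2 ),sqrt ( 3), sqrt (10), sqrt( 11), sqrt(14), sqrt (15 ),  7*pi/3, 57.97, 66 ] 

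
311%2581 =311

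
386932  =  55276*7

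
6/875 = 6/875 =0.01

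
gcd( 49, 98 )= 49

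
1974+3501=5475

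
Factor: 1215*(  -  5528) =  - 2^3*3^5* 5^1*691^1 = - 6716520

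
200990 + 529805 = 730795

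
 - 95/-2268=95/2268=0.04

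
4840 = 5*968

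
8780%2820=320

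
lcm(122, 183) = 366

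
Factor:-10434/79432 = -5217/39716 = -  2^(  -  2) * 3^1*37^1*47^1*9929^(-1 )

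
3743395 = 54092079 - 50348684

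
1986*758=1505388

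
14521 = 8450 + 6071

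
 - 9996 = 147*(-68)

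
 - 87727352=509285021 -597012373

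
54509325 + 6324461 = 60833786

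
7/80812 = 7/80812 = 0.00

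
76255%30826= 14603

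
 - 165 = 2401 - 2566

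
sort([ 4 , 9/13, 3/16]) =[ 3/16,9/13,  4 ] 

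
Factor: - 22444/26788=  -31/37 = -31^1 * 37^( - 1 ) 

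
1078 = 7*154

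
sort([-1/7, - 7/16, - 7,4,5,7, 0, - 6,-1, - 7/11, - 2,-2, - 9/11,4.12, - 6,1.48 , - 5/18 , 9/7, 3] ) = [ - 7, - 6, - 6, - 2, - 2, - 1, - 9/11, - 7/11,  -  7/16, - 5/18 ,-1/7 , 0,9/7,1.48,3,4 , 4.12,5, 7 ] 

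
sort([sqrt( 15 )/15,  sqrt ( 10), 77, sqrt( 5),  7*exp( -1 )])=[ sqrt(15)/15,sqrt( 5), 7*exp( - 1), sqrt( 10), 77 ] 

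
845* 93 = 78585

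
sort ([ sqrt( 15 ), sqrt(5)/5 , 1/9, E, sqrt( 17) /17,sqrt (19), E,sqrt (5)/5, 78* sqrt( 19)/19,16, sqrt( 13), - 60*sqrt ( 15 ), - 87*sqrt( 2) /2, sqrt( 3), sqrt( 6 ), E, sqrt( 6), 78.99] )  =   [  -  60 * sqrt( 15 ),  -  87*sqrt (2 )/2, 1/9, sqrt( 17 )/17,sqrt(5)/5, sqrt( 5 )/5, sqrt ( 3 ), sqrt( 6), sqrt (6 ),E, E, E, sqrt( 13), sqrt( 15 ), sqrt( 19 ), 16  ,  78 * sqrt(19 ) /19, 78.99 ] 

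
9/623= 9/623 = 0.01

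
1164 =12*97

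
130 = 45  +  85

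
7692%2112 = 1356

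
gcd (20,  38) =2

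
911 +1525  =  2436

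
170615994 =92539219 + 78076775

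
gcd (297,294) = 3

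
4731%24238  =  4731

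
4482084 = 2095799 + 2386285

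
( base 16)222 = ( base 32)H2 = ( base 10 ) 546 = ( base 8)1042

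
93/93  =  1 = 1.00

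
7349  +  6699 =14048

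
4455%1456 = 87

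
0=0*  4412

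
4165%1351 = 112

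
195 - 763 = -568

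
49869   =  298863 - 248994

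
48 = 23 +25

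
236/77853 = 236/77853=0.00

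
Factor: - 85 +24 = - 61^1 =-61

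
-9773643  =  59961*( - 163)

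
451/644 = 451/644 = 0.70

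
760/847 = 760/847 = 0.90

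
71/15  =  71/15=4.73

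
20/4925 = 4/985 = 0.00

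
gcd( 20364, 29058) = 6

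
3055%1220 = 615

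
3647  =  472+3175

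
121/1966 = 121/1966  =  0.06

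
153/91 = 153/91 = 1.68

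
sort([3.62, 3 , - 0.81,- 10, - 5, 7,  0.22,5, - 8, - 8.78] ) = [-10, - 8.78, - 8,-5, - 0.81,0.22, 3,3.62,  5, 7 ] 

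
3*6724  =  20172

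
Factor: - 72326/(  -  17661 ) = 2^1 * 3^(-1)*7^( - 1 )*43^1 = 86/21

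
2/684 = 1/342 = 0.00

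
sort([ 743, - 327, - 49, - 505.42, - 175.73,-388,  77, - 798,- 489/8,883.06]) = [-798, - 505.42, - 388, - 327, - 175.73, - 489/8, - 49,77, 743,  883.06] 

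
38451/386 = 99 + 237/386 = 99.61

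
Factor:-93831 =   -  3^1*31277^1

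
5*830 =4150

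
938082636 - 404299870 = 533782766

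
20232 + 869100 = 889332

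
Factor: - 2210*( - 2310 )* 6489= 2^2*3^3*5^2*7^2 * 11^1*13^1 * 17^1 * 103^1= 33126993900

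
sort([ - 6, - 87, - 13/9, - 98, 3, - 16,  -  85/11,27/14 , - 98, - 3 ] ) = [ - 98, - 98, - 87,  -  16, - 85/11,-6, - 3 , - 13/9 , 27/14,3 ] 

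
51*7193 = 366843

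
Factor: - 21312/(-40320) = 2^( - 1) * 5^( - 1)*7^( - 1 ) * 37^1 = 37/70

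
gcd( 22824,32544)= 72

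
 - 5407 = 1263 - 6670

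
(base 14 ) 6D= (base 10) 97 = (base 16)61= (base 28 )3D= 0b1100001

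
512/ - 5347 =-1 + 4835/5347 = -0.10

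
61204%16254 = 12442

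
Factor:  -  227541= -3^1 * 73^1*1039^1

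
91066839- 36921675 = 54145164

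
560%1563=560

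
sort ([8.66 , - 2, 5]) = [-2, 5,8.66]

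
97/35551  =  97/35551 = 0.00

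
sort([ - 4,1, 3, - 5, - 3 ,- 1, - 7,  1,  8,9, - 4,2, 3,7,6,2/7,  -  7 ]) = [ - 7, - 7 , - 5, - 4, - 4, - 3, - 1,2/7, 1,  1,2,3,  3,6,7, 8, 9]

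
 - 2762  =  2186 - 4948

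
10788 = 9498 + 1290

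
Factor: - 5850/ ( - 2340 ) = 5/2 = 2^ ( - 1)*5^1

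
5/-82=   -1 + 77/82 = -0.06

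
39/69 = 13/23 = 0.57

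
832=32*26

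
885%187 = 137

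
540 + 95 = 635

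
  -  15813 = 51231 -67044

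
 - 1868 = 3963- 5831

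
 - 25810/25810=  - 1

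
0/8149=0 =0.00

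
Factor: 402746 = 2^1*349^1 *577^1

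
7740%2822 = 2096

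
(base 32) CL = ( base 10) 405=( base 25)G5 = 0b110010101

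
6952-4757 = 2195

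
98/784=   1/8 = 0.12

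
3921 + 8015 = 11936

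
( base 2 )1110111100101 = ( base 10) 7653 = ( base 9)11443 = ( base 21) h79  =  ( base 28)9l9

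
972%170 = 122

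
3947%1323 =1301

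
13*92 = 1196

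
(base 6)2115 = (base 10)479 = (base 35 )do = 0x1df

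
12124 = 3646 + 8478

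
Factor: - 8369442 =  - 2^1*3^2*31^1*53^1*  283^1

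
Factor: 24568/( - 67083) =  - 2^3*3^(  -  1 )*37^1*59^(-1 )*83^1*379^( - 1)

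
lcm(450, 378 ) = 9450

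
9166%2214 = 310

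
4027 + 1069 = 5096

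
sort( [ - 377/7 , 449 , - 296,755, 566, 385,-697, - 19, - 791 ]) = [  -  791, - 697, - 296, - 377/7, - 19 , 385,449, 566 , 755 ] 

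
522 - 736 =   -  214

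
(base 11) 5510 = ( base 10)7271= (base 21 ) GA5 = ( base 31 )7HH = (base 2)1110001100111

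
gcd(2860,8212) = 4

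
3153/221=14 + 59/221 = 14.27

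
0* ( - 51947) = 0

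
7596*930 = 7064280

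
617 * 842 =519514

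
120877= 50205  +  70672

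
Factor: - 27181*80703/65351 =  - 3^3*7^3*13^(-1)*61^1*353^1*457^( - 1) = -199417113/5941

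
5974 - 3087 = 2887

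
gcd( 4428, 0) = 4428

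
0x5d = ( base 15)63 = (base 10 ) 93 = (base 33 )2r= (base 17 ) 58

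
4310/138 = 31 + 16/69 = 31.23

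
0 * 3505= 0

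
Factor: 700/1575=2^2 * 3^( - 2) = 4/9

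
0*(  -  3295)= 0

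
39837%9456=2013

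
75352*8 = 602816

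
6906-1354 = 5552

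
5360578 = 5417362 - 56784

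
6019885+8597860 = 14617745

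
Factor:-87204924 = -2^2  *3^5*73^1 * 1229^1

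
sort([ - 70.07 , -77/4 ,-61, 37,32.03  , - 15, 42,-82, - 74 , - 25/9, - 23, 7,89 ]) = [- 82,  -  74, - 70.07, - 61,-23,  -  77/4,-15,-25/9,7, 32.03,37, 42, 89]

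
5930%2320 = 1290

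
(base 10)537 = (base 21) 14C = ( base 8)1031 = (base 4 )20121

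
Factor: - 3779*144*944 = - 2^8 * 3^2*59^1*3779^1 =- 513702144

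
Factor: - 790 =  - 2^1*5^1*79^1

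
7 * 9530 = 66710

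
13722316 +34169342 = 47891658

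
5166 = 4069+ 1097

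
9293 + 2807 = 12100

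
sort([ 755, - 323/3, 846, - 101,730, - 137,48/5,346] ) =[-137, - 323/3, - 101,48/5, 346 , 730,755,  846 ]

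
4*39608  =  158432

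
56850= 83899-27049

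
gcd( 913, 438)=1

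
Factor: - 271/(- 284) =2^ ( - 2 )*71^( - 1 )* 271^1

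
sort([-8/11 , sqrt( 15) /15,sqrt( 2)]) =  [ - 8/11,sqrt( 15 )/15, sqrt( 2)] 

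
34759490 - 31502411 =3257079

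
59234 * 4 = 236936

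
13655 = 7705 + 5950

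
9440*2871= 27102240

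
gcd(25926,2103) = 3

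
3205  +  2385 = 5590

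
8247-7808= 439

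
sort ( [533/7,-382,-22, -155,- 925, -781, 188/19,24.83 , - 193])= [-925, -781,- 382, - 193,-155, - 22,188/19,24.83, 533/7] 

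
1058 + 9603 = 10661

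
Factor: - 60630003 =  - 3^2*7^2*137483^1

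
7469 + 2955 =10424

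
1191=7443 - 6252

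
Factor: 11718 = 2^1*3^3*7^1*31^1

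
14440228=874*16522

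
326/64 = 163/32 = 5.09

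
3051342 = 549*5558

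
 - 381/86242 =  - 1 + 85861/86242  =  - 0.00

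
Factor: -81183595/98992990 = -16236719/19798598 =- 2^( - 1)* 191^1 *1009^( - 1)*9811^( - 1)*85009^1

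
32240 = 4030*8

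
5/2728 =5/2728=0.00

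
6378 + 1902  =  8280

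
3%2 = 1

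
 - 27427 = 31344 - 58771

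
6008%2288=1432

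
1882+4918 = 6800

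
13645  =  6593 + 7052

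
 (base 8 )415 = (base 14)153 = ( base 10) 269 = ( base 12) 1A5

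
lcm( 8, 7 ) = 56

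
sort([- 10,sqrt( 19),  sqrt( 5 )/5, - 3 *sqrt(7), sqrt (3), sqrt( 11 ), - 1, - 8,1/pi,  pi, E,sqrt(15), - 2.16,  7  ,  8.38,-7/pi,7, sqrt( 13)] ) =[-10, - 8, - 3* sqrt( 7 ), - 7/pi,-2.16,-1, 1/pi, sqrt( 5 ) /5, sqrt( 3), E,pi , sqrt( 11), sqrt( 13), sqrt( 15 ) , sqrt( 19), 7 , 7,  8.38]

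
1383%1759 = 1383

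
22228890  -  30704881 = - 8475991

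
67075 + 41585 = 108660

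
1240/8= 155 = 155.00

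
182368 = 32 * 5699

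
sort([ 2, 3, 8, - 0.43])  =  [ - 0.43,2, 3,8] 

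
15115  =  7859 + 7256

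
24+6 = 30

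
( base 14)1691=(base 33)3nl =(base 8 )7717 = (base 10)4047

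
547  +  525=1072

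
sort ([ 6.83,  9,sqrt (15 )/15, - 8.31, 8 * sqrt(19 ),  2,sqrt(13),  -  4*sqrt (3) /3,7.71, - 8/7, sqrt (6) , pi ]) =[ - 8.31, - 4*sqrt( 3) /3,- 8/7, sqrt(15)/15,2, sqrt(6 ),pi,sqrt( 13),6.83,7.71,9, 8 * sqrt ( 19 )]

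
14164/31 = 456 + 28/31= 456.90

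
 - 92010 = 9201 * ( - 10 )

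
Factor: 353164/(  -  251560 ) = -2^( - 1 ) * 5^( - 1)*7^1*19^( - 1)*331^( - 1 ) * 12613^1 = -  88291/62890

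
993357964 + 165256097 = 1158614061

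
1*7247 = 7247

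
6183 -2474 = 3709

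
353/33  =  10 + 23/33=   10.70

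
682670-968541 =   -  285871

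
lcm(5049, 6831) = 116127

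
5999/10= 599+9/10= 599.90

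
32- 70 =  - 38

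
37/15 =37/15 = 2.47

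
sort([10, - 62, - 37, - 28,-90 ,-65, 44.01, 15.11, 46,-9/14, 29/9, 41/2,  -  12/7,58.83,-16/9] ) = [ - 90,- 65 , - 62,-37, - 28,-16/9, - 12/7,-9/14, 29/9,10,15.11,41/2, 44.01,46,  58.83]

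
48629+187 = 48816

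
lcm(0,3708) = 0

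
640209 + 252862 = 893071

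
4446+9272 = 13718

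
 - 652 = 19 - 671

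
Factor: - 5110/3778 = - 2555/1889 = - 5^1*7^1*73^1*1889^(-1) 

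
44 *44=1936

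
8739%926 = 405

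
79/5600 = 79/5600 = 0.01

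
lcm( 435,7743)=38715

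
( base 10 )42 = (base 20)22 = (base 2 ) 101010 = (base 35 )17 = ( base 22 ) 1k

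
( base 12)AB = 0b10000011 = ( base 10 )131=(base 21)65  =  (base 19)6h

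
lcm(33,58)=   1914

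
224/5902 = 112/2951 = 0.04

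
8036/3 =8036/3 = 2678.67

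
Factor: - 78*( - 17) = 1326 = 2^1*3^1 * 13^1*17^1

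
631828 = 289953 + 341875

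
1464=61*24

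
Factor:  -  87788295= - 3^2*5^1*7^1 * 229^1*1217^1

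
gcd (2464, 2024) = 88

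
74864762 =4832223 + 70032539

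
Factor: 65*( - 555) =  - 36075 =- 3^1*5^2*13^1*37^1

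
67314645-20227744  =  47086901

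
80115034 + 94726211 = 174841245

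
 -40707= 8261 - 48968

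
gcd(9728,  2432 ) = 2432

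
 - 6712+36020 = 29308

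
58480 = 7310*8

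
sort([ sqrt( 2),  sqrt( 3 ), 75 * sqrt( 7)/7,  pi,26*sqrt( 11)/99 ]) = [26*sqrt(11)/99, sqrt( 2), sqrt( 3 ), pi, 75 * sqrt( 7)/7]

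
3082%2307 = 775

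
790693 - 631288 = 159405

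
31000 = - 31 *( - 1000 )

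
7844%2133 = 1445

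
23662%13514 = 10148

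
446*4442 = 1981132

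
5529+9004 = 14533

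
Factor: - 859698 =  - 2^1*3^2*7^1*6823^1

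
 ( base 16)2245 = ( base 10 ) 8773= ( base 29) acf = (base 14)32A9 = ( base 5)240043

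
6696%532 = 312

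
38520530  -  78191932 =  - 39671402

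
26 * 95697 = 2488122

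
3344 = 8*418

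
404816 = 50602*8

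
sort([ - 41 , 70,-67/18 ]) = [ - 41, - 67/18,  70]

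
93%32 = 29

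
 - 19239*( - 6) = 115434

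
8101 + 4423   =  12524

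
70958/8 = 35479/4= 8869.75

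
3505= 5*701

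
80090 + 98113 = 178203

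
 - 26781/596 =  - 45 + 39/596 = - 44.93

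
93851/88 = 1066 + 43/88 = 1066.49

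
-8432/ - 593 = 8432/593 = 14.22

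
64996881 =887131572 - 822134691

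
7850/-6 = - 1309 + 2/3 = - 1308.33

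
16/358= 8/179= 0.04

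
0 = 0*922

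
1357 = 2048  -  691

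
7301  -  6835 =466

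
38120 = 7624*5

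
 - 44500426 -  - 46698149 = 2197723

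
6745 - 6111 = 634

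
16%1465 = 16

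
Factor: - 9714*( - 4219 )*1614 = 66147152724=2^2* 3^2*269^1 * 1619^1 *4219^1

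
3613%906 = 895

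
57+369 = 426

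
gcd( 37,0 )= 37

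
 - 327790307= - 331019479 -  - 3229172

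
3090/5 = 618 = 618.00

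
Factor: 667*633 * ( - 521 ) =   -  3^1*23^1*29^1 * 211^1 *521^1  =  -219971931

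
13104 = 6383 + 6721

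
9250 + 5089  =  14339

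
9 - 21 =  - 12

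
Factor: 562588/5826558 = 281294/2913279=2^1*3^( - 1 )*13^1*31^1*349^1*971093^( - 1 )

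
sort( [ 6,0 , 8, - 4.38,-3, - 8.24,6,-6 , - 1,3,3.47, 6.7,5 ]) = [-8.24,-6, - 4.38, - 3,-1, 0,3,3.47, 5,6,  6, 6.7, 8 ]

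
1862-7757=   -  5895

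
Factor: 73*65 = 5^1*13^1 * 73^1=4745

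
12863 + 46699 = 59562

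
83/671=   83/671 = 0.12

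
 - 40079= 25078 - 65157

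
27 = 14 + 13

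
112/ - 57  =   - 112/57 =- 1.96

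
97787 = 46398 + 51389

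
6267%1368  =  795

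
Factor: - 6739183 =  - 11^1*31^1 * 19763^1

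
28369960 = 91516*310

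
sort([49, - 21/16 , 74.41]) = [ - 21/16, 49,  74.41 ] 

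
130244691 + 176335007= 306579698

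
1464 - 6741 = -5277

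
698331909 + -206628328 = 491703581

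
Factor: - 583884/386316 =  - 3^(  -  1)*73^( -1 )*331^1 = -331/219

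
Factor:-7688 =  - 2^3*31^2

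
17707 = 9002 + 8705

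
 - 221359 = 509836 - 731195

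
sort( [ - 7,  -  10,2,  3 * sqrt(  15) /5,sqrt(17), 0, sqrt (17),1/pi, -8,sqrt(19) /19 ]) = [-10,-8, - 7,0, sqrt( 19 )/19,1/pi,2,3*sqrt( 15 ) /5, sqrt( 17),sqrt(17 ) ]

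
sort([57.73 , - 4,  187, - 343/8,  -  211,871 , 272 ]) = [  -  211,  -  343/8 , - 4,57.73, 187,272 , 871]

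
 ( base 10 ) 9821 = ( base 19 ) 183H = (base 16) 265D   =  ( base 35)80l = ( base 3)111110202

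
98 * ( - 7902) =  - 774396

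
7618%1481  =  213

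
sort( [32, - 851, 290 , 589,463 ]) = [ - 851,32,290,463,589]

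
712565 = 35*20359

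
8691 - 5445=3246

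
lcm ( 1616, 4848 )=4848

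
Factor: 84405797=7^1*373^1*32327^1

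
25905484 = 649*39916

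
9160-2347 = 6813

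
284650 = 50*5693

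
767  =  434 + 333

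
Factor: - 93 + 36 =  - 57 = - 3^1*19^1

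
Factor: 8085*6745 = 54533325 =3^1*5^2*7^2*11^1*19^1 * 71^1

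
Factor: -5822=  - 2^1*41^1*71^1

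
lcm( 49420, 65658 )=4596060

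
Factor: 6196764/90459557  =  2^2 * 3^1*7^1* 73771^1*90459557^( - 1 )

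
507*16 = 8112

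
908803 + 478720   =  1387523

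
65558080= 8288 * 7910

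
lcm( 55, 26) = 1430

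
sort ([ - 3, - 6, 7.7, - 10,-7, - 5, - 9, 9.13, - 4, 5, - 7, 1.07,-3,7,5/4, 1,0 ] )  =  [ - 10, - 9, - 7,  -  7, - 6, - 5, - 4,  -  3, - 3, 0, 1,1.07, 5/4, 5, 7,7.7 , 9.13 ]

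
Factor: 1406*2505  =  2^1*3^1*5^1*19^1 * 37^1*167^1 = 3522030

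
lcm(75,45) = 225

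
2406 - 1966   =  440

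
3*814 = 2442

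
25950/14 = 1853 + 4/7= 1853.57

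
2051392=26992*76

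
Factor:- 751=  - 751^1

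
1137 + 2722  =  3859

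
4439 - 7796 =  - 3357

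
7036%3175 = 686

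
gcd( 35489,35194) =1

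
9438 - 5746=3692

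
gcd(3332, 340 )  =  68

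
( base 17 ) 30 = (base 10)51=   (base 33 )1i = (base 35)1g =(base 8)63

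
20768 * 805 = 16718240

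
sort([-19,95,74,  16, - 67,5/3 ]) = [ - 67,-19,5/3,16 , 74, 95] 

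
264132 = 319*828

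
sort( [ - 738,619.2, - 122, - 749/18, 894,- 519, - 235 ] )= [ - 738, - 519, - 235,-122, - 749/18, 619.2 , 894]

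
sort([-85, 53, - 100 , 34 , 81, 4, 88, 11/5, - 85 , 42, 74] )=[ - 100, - 85, - 85, 11/5,4,34,42,53,74,  81,88] 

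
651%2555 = 651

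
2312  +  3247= 5559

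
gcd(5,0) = 5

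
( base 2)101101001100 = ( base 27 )3q3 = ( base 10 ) 2892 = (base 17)A02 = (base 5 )43032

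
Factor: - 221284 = -2^2*7^2* 1129^1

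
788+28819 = 29607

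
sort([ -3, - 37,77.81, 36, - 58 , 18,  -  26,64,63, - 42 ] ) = [  -  58,-42, - 37 , - 26, - 3,18, 36,63,64,77.81 ] 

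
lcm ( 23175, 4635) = 23175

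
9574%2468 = 2170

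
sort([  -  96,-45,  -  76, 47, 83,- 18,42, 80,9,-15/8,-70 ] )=[ - 96, - 76,-70,-45,-18, - 15/8, 9, 42,47, 80, 83]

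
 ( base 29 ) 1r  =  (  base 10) 56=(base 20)2g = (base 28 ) 20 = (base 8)70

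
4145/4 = 1036 + 1/4 = 1036.25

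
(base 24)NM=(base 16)23e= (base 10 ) 574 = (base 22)142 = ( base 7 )1450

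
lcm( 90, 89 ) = 8010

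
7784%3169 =1446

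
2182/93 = 23  +  43/93 = 23.46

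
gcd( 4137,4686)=3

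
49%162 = 49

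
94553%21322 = 9265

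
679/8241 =679/8241 = 0.08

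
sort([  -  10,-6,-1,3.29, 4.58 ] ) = [ - 10, - 6, - 1,3.29,  4.58] 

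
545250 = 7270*75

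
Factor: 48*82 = 2^5*3^1 * 41^1= 3936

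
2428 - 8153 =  - 5725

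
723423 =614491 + 108932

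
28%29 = 28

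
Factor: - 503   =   - 503^1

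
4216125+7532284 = 11748409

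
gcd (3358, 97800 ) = 2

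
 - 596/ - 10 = 298/5=59.60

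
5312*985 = 5232320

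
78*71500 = 5577000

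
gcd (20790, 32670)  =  2970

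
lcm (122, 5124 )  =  5124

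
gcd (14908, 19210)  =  2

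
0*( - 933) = 0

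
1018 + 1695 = 2713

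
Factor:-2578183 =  - 751^1*3433^1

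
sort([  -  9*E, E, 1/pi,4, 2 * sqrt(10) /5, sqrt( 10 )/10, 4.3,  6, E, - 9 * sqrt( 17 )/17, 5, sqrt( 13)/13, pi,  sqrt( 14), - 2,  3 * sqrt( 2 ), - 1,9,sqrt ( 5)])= [ - 9*E, - 9 * sqrt ( 17)/17, - 2, - 1, sqrt( 13)/13,sqrt( 10)/10, 1/pi, 2*sqrt( 10 )/5,  sqrt ( 5), E,E, pi,sqrt( 14),4 , 3 * sqrt( 2 ),4.3,5,6,  9]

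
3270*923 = 3018210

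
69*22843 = 1576167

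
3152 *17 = 53584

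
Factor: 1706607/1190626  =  2^( - 1)*3^2*7^1*103^1* 263^1*595313^( - 1)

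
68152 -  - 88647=156799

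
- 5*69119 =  - 345595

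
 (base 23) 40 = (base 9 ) 112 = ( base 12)78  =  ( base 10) 92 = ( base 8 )134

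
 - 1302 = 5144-6446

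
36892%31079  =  5813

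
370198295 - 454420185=-84221890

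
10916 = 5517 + 5399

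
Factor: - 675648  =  -2^6*3^3*17^1*23^1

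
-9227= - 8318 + -909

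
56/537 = 56/537 = 0.10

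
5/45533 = 5/45533 = 0.00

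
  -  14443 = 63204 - 77647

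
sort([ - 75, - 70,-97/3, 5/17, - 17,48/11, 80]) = [ - 75, - 70, - 97/3 ,-17,5/17, 48/11, 80]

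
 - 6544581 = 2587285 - 9131866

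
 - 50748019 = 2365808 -53113827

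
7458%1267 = 1123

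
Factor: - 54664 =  - 2^3*6833^1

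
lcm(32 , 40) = 160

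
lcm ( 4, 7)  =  28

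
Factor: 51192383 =11^1 * 4653853^1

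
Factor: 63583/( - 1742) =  - 73/2 = - 2^( - 1 ) * 73^1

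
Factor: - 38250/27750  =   - 3^1*17^1*37^( - 1 )= - 51/37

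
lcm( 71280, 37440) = 3706560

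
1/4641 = 1/4641 = 0.00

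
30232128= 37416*808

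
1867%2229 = 1867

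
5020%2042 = 936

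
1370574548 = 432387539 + 938187009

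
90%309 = 90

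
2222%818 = 586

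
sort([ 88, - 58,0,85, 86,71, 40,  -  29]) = [-58, - 29,0, 40,71,  85 , 86,88 ] 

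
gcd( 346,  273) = 1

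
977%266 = 179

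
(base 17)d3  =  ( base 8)340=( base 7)440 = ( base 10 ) 224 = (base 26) 8G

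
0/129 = 0  =  0.00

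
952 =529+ 423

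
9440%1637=1255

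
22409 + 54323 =76732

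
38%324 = 38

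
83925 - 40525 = 43400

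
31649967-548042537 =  - 516392570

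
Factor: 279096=2^3*3^1*29^1*401^1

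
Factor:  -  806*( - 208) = 167648 = 2^5*13^2*31^1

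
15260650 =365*41810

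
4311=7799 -3488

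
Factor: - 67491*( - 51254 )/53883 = 2^1*7^2*523^1*5987^ ( - 1)*7499^1 = 384353746/5987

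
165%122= 43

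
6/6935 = 6/6935 = 0.00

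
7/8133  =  7/8133 = 0.00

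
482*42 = 20244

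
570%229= 112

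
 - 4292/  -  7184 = 1073/1796  =  0.60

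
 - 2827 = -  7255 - - 4428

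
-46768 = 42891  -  89659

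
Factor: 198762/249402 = 157/197 = 157^1*197^( - 1) 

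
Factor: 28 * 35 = 980 = 2^2 * 5^1*  7^2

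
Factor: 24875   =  5^3*199^1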